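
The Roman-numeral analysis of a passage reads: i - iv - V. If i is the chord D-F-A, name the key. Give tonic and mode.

D minor

The chord Dm is a minor triad rooted on D; its label is i.
If D is scale degree 1 and the mode makes that degree carry a minor triad, the tonic is D and the mode is minor.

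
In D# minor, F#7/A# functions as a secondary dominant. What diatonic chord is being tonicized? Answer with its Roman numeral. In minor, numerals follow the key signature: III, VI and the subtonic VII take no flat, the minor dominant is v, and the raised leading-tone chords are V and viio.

The chord is a dominant seventh chord on F#.
A dominant resolves down a perfect fifth: F# → B. In D# minor, B is scale degree 6, i.e. VI.

VI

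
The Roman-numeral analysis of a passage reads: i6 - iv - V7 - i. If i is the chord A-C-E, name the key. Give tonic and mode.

i is given as A-C-E — a minor triad with root A.
If A is scale degree 1 and the mode makes that degree carry a minor triad, the tonic is A and the mode is minor.

A minor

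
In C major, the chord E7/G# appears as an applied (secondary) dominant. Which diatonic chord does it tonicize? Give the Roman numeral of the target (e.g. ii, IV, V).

vi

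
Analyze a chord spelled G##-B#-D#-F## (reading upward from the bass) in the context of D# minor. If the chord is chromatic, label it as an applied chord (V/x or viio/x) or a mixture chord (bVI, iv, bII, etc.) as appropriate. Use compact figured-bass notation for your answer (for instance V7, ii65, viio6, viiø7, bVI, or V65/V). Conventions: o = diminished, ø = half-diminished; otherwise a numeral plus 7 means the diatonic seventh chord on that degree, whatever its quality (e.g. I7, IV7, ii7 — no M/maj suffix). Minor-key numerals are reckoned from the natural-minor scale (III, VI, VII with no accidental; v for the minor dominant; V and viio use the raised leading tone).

Stacked in thirds the chord is G##-B#-D#-F##: a half-diminished seventh chord on G##.
G## sits a half step below A# (V in D# minor); a diminished chord there is the applied leading-tone chord of V.

viiø7/V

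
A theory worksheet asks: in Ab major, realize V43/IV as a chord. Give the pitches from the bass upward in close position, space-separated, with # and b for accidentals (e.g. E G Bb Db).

Eb Gb Ab C

The slash means an applied dominant: we want the dominant of IV. In Ab major, IV is Db major, and its dominant is built on Ab.
Building a dominant seventh chord on Ab gives Ab-C-Eb-Gb.
The figured bass 43 indicates second inversion, placing the fifth (Eb) in the bass: Eb-Gb-Ab-C.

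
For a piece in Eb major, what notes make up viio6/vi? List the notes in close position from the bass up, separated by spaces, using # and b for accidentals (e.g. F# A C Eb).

The slash marks an applied leading-tone chord: viio of vi. In Eb major, vi is C, so the leading tone to it is B, a half step below.
Building a diminished triad on B gives B-D-F.
With the 6 figure the chord is in first inversion; from the bass D upward in close position it reads D-F-B.

D F B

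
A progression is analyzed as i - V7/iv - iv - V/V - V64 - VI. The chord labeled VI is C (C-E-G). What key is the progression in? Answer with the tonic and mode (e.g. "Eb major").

E minor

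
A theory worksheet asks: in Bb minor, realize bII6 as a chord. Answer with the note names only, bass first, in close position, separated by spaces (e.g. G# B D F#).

bII6 is the Neapolitan sixth — a major triad on the lowered second degree, here in its customary first inversion. In Bb minor that root is Cb.
So the chord is Cb-Eb-Gb.
The figured bass 6 indicates first inversion, placing the third (Eb) in the bass: Eb-Gb-Cb.

Eb Gb Cb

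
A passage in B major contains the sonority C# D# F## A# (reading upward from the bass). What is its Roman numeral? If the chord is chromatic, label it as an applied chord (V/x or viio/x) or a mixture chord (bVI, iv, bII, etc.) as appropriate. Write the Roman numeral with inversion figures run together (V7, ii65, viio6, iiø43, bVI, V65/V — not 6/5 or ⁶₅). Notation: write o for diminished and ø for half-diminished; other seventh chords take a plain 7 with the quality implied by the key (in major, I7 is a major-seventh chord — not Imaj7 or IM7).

The pitches D#-F##-A#-C# form a dominant seventh chord rooted on D#.
D# is not a diatonic chord root with this quality in B major, but it lies a perfect fifth above G# (vi), so the chord functions as an applied dominant of vi.
With C# in the bass the chord is in third inversion, so the figured bass is 42.

V42/vi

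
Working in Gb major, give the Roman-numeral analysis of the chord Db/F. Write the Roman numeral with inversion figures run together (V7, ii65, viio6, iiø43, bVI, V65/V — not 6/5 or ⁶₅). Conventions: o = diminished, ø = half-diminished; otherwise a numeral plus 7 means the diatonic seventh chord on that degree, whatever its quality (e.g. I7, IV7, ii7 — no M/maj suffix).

V6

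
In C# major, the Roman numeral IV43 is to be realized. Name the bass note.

IV in C# major has root F#; the chord is F#-A#-C#-E#.
The figure 43 means second inversion — the fifth is in the bass.

C#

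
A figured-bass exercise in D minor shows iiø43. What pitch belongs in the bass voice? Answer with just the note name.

Bb

iiø in D minor has root E; the chord is E-G-Bb-D.
The figure 43 means second inversion — the fifth is in the bass.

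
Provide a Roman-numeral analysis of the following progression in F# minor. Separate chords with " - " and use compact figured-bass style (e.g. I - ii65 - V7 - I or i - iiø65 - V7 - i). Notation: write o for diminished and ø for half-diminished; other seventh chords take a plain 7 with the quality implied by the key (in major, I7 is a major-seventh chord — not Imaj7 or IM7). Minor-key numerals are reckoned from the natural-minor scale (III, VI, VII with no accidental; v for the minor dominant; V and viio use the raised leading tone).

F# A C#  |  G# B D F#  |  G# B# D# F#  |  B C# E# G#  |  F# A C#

F#-A-C#: minor triad on F# = scale degree 1 → i.
G#-B-D-F#: root G# is the supertonic; half-diminished seventh chord there is iiø7.
G#-B#-D#-F# is the secondary dominant of V (dominant seventh chord on G#): V7/V.
B-C#-E#-G# has root C#, degree 5 in F# minor, so V42.
F#-A-C#: minor triad on F# = scale degree 1 → i.

i - iiø7 - V7/V - V42 - i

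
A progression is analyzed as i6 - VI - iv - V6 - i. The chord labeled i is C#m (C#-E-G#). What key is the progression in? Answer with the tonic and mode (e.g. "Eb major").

The chord C#m is a minor triad rooted on C#; its label is i.
If C# is scale degree 1 and the mode makes that degree carry a minor triad, the tonic is C# and the mode is minor.

C# minor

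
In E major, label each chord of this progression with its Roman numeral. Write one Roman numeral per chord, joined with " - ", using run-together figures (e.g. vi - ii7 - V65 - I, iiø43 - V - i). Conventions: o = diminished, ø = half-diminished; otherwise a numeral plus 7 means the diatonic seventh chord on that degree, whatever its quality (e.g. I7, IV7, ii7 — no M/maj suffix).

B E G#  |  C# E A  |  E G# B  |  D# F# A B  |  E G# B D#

I64 - IV6 - I - V65 - I7

B-E-G#: major triad on E = scale degree 1 → I64.
C#-E-A has root A, degree 4 in E major, so IV6.
E-G#-B: root E is the tonic; major triad there is I.
D#-F#-A-B: root B is the dominant; dominant seventh chord there is V65.
E-G#-B-D#: major seventh chord on E = scale degree 1 → I7.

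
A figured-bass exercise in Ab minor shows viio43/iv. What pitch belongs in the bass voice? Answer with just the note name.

The applied chord viio43/iv is rooted on C: C-Eb-Gb-Bbb.
The figure 43 means second inversion — the fifth is in the bass.

Gb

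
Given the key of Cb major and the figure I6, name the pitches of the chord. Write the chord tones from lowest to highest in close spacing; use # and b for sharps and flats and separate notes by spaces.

Eb Gb Cb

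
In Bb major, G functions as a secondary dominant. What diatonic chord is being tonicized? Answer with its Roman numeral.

ii

The chord is a major triad on G.
A dominant resolves down a perfect fifth: G → C. In Bb major, C is scale degree 2, i.e. ii.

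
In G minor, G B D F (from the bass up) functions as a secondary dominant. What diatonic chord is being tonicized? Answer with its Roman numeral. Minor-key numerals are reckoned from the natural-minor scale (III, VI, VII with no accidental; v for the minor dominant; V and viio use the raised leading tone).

The chord is a dominant seventh chord on G.
A dominant resolves down a perfect fifth: G → C. In G minor, C is scale degree 4, i.e. iv.

iv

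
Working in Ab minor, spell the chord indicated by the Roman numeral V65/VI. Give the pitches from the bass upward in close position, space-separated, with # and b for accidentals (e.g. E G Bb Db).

The slash means an applied dominant: we want the dominant of VI. In Ab minor, VI is Fb major, and its dominant is built on Cb.
Building a dominant seventh chord on Cb gives Cb-Eb-Gb-Bbb.
With the 65 figure the chord is in first inversion; from the bass Eb upward in close position it reads Eb-Gb-Bbb-Cb.

Eb Gb Bbb Cb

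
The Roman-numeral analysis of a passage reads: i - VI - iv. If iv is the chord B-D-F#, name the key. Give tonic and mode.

The chord Bm is a minor triad rooted on B; its label is iv.
If B is scale degree 4 and the mode makes that degree carry a minor triad, the tonic is F# and the mode is minor.

F# minor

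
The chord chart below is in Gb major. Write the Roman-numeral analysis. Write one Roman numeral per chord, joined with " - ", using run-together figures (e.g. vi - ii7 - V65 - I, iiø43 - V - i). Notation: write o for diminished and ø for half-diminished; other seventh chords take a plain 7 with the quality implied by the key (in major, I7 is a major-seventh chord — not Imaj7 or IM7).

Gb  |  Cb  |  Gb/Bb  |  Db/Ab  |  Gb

Gb: root Gb is the tonic; major triad there is I.
Cb has root Cb, degree 4 in Gb major, so IV.
Gb/Bb has root Gb, degree 1 in Gb major, so I6.
Db/Ab: root Db is the dominant; major triad there is V64.
Gb: root Gb is the tonic; major triad there is I.

I - IV - I6 - V64 - I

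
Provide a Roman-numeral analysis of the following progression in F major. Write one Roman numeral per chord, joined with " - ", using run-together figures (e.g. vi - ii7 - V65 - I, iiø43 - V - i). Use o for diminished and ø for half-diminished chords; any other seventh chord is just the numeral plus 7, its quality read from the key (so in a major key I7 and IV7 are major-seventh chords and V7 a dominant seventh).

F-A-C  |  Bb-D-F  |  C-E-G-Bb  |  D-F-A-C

I - IV - V7 - vi7

F-A-C: root F is the tonic; major triad there is I.
Bb-D-F: major triad on Bb = scale degree 4 → IV.
C-E-G-Bb: root C is the dominant; dominant seventh chord there is V7.
D-F-A-C: root D is the submediant; minor seventh chord there is vi7.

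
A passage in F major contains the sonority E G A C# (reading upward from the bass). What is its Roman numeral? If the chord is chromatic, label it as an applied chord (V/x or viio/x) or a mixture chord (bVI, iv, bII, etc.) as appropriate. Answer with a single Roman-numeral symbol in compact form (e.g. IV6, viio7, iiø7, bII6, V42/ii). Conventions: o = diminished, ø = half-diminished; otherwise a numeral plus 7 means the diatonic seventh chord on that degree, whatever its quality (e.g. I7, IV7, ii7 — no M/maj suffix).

V43/vi

Stacked in thirds the chord is A-C#-E-G: a dominant seventh chord on A.
A is not a diatonic chord root with this quality in F major, but it lies a perfect fifth above D (vi), so the chord functions as an applied dominant of vi.
With E in the bass the chord is in second inversion, so the figured bass is 43.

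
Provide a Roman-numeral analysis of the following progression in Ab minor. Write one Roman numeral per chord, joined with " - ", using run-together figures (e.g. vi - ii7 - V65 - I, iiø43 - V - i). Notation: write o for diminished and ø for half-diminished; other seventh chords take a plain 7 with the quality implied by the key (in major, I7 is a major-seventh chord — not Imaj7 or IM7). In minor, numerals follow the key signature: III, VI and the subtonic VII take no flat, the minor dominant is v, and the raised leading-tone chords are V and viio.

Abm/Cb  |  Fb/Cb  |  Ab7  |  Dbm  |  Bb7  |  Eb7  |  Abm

i6 - VI64 - V7/iv - iv - V7/V - V7 - i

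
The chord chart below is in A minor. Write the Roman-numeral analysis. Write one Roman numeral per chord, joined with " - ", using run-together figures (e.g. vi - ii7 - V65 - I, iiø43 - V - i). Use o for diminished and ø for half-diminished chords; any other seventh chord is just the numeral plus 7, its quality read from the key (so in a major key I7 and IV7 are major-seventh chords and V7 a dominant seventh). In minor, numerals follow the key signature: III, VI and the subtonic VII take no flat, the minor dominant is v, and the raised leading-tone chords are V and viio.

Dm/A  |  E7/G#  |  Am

Dm/A: root D is the subdominant; minor triad there is iv64.
E7/G#: dominant seventh chord on E = scale degree 5 → V65.
Am: root A is the tonic; minor triad there is i.

iv64 - V65 - i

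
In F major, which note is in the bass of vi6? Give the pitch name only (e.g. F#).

vi in F major has root D; the chord is D-F-A.
The figure 6 means first inversion — the third is in the bass.

F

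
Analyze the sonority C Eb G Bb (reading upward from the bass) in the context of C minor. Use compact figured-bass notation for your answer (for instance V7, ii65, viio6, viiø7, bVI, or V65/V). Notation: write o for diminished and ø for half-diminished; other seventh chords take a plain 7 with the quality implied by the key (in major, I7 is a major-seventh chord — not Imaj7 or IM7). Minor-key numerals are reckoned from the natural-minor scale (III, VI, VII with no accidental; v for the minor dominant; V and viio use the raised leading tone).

i7

The pitches C-Eb-G-Bb form a minor seventh chord rooted on C.
C is scale degree 1 in C minor, and a minor seventh chord on that degree is written i7.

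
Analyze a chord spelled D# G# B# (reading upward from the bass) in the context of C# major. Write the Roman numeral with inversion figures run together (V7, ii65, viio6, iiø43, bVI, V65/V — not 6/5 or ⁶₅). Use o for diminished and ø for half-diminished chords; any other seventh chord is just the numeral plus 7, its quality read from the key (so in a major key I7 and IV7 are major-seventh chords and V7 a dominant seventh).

Stacked in thirds the chord is G#-B#-D#: a major triad on G#.
G# is scale degree 5 in C# major, and a major triad on that degree is written V.
With D# in the bass the chord is in second inversion, so the figured bass is 64.

V64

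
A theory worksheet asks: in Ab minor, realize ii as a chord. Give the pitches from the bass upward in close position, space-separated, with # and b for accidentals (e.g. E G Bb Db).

Bb Db F

ii is the minor supertonic, borrowed from the parallel major (the Dorian ii). In Ab minor that root is Bb.
So the chord is Bb-Db-F, a minor triad.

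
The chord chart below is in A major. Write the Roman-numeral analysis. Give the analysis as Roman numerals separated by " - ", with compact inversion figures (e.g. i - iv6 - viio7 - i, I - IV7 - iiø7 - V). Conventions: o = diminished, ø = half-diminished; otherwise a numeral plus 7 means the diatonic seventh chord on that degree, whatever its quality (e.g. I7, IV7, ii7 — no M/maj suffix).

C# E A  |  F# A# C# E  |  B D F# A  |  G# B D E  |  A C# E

I6 - V7/ii - ii7 - V65 - I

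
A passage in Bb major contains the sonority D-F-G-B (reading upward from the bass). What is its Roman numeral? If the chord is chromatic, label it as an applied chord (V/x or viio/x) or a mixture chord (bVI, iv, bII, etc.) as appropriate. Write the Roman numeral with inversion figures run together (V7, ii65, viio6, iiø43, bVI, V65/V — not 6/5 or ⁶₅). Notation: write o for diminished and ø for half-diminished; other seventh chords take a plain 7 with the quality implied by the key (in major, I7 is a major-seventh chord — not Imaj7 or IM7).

V43/ii

Stacked in thirds the chord is G-B-D-F: a dominant seventh chord on G.
G is not a diatonic chord root with this quality in Bb major, but it lies a perfect fifth above C (ii), so the chord functions as an applied dominant of ii.
With D in the bass the chord is in second inversion, so the figured bass is 43.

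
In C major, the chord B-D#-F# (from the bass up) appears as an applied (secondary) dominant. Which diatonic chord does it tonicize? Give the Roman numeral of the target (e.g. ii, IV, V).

iii

The chord is a major triad on B.
A dominant resolves down a perfect fifth: B → E. In C major, E is scale degree 3, i.e. iii.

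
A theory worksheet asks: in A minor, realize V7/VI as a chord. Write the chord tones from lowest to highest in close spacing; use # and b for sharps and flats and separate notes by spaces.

C E G Bb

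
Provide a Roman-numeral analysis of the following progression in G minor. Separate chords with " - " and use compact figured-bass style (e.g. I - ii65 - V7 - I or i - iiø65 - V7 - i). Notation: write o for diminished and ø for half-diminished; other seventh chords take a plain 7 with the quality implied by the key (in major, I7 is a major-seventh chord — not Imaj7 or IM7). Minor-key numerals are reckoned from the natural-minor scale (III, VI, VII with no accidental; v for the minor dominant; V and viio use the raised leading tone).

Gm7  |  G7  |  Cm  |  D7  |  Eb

Gm7 has root G, degree 1 in G minor, so i7.
G7: a dominant seventh chord on G, the applied dominant of iv → V7/iv.
Cm: root C is the subdominant; minor triad there is iv.
D7 has root D, degree 5 in G minor, so V7.
Eb: root Eb is the submediant; major triad there is VI.

i7 - V7/iv - iv - V7 - VI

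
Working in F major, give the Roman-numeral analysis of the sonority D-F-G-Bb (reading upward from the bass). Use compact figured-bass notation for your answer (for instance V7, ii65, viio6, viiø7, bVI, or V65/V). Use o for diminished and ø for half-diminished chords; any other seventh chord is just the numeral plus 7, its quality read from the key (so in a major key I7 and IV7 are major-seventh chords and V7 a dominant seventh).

Stacked in thirds the chord is G-Bb-D-F: a minor seventh chord on G.
In F major, G is the supertonic; the diatonic minor seventh chord there is ii7.
With D in the bass the chord is in second inversion, so the figured bass is 43.

ii43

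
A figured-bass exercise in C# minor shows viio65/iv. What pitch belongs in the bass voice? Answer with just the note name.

G#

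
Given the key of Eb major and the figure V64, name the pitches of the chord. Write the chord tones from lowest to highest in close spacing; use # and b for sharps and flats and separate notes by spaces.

In Eb major, the fifth degree is Bb, and the diatonic chord built there is a major triad.
Stacking thirds from Bb gives Bb-D-F.
With the 64 figure the chord is in second inversion; from the bass F upward in close position it reads F-Bb-D.

F Bb D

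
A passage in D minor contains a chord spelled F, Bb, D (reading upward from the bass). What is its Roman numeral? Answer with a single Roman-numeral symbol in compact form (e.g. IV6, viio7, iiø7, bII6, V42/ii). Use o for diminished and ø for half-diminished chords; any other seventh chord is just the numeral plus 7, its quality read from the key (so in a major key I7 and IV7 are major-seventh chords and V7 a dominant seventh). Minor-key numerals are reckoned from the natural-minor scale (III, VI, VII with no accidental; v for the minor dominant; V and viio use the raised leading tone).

VI64

The pitches Bb-D-F form a major triad rooted on Bb.
Bb is scale degree 6 in D minor, and a major triad on that degree is written VI.
With F in the bass the chord is in second inversion, so the figured bass is 64.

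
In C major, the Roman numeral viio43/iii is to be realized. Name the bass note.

A

The applied chord viio43/iii is rooted on D#: D#-F#-A-C.
The figure 43 means second inversion — the fifth is in the bass.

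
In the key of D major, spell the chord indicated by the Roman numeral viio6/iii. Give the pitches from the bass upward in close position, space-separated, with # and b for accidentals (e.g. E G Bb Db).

G# B E#

The slash marks an applied leading-tone chord: viio of iii. In D major, iii is F#, so the leading tone to it is E#, a half step below.
Building a diminished triad on E# gives E#-G#-B.
The figured bass 6 indicates first inversion, placing the third (G#) in the bass: G#-B-E#.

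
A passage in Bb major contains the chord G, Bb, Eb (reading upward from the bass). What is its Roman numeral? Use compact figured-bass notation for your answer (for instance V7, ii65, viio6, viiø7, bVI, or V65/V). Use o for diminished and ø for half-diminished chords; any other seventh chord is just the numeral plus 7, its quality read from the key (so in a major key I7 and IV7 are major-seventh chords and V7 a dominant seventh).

The pitches Eb-G-Bb form a major triad rooted on Eb.
In Bb major, Eb is the subdominant; the diatonic major triad there is IV.
With G in the bass the chord is in first inversion, so the figured bass is 6.

IV6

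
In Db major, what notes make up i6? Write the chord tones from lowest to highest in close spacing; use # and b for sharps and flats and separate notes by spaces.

Scale degree 1 in Db major is Db; here the chord built on it is altered to a minor triad. i6 is the minor tonic, borrowed from the parallel minor.
So the chord is Db-Fb-Ab, a minor triad.
With the 6 figure the chord is in first inversion; from the bass Fb upward in close position it reads Fb-Ab-Db.

Fb Ab Db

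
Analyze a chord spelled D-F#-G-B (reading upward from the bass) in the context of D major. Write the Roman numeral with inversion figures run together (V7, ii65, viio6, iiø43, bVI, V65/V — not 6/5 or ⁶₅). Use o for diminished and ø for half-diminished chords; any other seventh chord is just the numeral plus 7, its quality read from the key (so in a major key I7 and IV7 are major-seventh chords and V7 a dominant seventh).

IV43

The pitches G-B-D-F# form a major seventh chord rooted on G.
In D major, G is the subdominant; the diatonic major seventh chord there is IV7.
With D in the bass the chord is in second inversion, so the figured bass is 43.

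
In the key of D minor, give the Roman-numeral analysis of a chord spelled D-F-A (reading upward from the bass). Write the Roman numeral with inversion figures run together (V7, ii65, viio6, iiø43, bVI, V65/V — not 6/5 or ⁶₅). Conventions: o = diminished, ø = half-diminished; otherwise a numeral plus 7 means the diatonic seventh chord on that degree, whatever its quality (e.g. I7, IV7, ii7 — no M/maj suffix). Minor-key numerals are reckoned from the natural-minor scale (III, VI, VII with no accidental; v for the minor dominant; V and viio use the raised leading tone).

i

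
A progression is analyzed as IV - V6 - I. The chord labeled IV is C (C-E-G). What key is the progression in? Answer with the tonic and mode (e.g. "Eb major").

The chord C is a major triad rooted on C; its label is IV.
If C is scale degree 4 and the mode makes that degree carry a major triad, the tonic is G and the mode is major.

G major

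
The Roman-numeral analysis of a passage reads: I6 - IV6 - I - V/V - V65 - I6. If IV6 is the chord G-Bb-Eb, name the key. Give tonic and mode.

The anchor chord is a major triad on Eb, labeled IV6.
If Eb is scale degree 4 and the mode makes that degree carry a major triad, the tonic is Bb and the mode is major.

Bb major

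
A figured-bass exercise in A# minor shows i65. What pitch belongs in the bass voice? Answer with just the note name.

C#

i in A# minor has root A#; the chord is A#-C#-E#-G#.
The figure 65 means first inversion — the third is in the bass.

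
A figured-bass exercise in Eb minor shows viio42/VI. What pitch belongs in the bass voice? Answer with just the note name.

Abb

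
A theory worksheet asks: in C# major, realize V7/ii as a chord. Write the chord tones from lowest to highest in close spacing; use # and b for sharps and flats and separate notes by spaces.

A# C## E# G#

The slash means an applied dominant: we want the dominant of ii. In C# major, ii is D# minor, and its dominant is built on A#.
Building a dominant seventh chord on A# gives A#-C##-E#-G#.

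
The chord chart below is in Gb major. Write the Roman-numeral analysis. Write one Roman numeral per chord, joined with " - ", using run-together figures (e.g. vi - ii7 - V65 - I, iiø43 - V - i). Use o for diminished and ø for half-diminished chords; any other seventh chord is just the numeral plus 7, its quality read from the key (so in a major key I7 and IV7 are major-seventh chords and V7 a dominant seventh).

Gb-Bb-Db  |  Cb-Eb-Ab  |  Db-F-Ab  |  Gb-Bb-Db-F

Gb-Bb-Db: root Gb is the tonic; major triad there is I.
Cb-Eb-Ab: minor triad on Ab = scale degree 2 → ii6.
Db-F-Ab: major triad on Db = scale degree 5 → V.
Gb-Bb-Db-F: major seventh chord on Gb = scale degree 1 → I7.

I - ii6 - V - I7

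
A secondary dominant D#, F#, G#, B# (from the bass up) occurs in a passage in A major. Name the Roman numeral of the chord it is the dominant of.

The chord is a dominant seventh chord on G#.
A dominant resolves down a perfect fifth: G# → C#. In A major, C# is scale degree 3, i.e. iii.

iii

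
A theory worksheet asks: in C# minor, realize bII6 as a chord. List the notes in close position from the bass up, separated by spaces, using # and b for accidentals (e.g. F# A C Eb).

bII6 is the Neapolitan sixth — a major triad on the lowered second degree, here in its customary first inversion. In C# minor that root is D.
So the chord is D-F#-A.
With the 6 figure the chord is in first inversion; from the bass F# upward in close position it reads F#-A-D.

F# A D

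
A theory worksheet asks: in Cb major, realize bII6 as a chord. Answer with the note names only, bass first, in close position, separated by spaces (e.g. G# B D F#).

bII6 is the Neapolitan sixth — a major triad on the lowered second degree, here in its customary first inversion. In Cb major that root is Dbb.
So the chord is Dbb-Fb-Abb, a major triad.
With the 6 figure the chord is in first inversion; from the bass Fb upward in close position it reads Fb-Abb-Dbb.

Fb Abb Dbb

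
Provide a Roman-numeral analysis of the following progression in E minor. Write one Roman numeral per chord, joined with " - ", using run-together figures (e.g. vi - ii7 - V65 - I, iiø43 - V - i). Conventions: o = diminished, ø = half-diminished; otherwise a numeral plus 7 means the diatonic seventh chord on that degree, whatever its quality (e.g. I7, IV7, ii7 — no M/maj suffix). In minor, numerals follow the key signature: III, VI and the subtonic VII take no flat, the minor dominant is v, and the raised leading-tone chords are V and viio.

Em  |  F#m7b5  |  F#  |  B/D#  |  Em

i - iiø7 - V/V - V6 - i

Em has root E, degree 1 in E minor, so i.
F#m7b5: root F# is the supertonic; half-diminished seventh chord there is iiø7.
F#: chromatic; F# is V of V, so V/V.
B/D# has root B, degree 5 in E minor, so V6.
Em has root E, degree 1 in E minor, so i.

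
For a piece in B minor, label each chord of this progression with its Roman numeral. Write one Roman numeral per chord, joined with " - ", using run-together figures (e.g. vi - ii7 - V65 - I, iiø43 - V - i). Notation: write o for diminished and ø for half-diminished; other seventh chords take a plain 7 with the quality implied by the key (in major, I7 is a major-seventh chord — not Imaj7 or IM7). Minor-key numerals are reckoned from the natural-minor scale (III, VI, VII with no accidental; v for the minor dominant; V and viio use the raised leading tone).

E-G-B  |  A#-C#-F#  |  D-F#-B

E-G-B: minor triad on E = scale degree 4 → iv.
A#-C#-F#: root F# is the dominant; major triad there is V6.
D-F#-B: minor triad on B = scale degree 1 → i6.

iv - V6 - i6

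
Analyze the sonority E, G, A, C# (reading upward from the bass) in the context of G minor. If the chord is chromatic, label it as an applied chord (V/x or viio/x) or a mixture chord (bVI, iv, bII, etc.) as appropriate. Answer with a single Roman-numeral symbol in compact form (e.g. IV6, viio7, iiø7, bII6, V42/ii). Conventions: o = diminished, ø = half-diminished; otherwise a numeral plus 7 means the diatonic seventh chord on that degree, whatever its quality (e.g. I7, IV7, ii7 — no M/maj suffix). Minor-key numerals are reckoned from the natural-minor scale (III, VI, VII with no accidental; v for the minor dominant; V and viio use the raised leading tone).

Stacked in thirds the chord is A-C#-E-G: a dominant seventh chord on A.
A is not a diatonic chord root with this quality in G minor, but it lies a perfect fifth above D (V), so the chord functions as an applied dominant of V.
With E in the bass the chord is in second inversion, so the figured bass is 43.

V43/V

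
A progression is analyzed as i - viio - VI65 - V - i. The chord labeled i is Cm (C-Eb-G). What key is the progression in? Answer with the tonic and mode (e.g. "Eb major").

C minor

The anchor chord is a minor triad on C, labeled i.
If C is scale degree 1 and the mode makes that degree carry a minor triad, the tonic is C and the mode is minor.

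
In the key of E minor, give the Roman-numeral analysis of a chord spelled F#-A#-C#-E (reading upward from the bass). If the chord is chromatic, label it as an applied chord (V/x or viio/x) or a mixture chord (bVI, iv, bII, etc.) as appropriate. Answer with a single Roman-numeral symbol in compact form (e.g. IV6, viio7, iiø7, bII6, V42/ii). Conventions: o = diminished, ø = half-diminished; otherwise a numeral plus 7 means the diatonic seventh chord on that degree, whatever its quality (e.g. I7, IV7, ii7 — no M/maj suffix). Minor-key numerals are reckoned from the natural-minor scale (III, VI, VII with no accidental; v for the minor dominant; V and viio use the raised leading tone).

Stacked in thirds the chord is F#-A#-C#-E: a dominant seventh chord on F#.
F# is not a diatonic chord root with this quality in E minor, but it lies a perfect fifth above B (V), so the chord functions as an applied dominant of V.

V7/V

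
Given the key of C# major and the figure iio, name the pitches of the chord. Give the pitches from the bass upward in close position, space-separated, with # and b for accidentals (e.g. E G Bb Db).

D# F# A

iio is the diminished supertonic triad, borrowed from the parallel minor. In C# major that root is D#.
So the chord is D#-F#-A.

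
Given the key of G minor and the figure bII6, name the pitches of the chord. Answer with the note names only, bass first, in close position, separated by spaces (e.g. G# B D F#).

C Eb Ab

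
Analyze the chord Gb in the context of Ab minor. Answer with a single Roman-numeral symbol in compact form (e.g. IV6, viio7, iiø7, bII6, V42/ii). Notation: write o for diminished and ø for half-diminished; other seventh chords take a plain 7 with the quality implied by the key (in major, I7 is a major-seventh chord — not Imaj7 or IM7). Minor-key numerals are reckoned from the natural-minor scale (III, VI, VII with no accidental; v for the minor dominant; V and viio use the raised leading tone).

VII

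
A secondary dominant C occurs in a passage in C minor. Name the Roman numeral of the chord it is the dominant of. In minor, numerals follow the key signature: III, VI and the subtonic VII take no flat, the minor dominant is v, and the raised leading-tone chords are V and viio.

The chord is a major triad on C.
A dominant resolves down a perfect fifth: C → F. In C minor, F is scale degree 4, i.e. iv.

iv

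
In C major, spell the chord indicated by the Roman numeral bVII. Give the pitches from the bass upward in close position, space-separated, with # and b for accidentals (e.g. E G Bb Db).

Bb D F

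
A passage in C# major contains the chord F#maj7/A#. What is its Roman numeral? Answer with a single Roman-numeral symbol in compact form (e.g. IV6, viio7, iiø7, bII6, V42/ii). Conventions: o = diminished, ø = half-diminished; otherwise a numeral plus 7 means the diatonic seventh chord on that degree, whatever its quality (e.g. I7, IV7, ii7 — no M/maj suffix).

IV65

The pitches F#-A#-C#-E# form a major seventh chord rooted on F#.
In C# major, F# is the subdominant; the diatonic major seventh chord there is IV7.
With A# in the bass the chord is in first inversion, so the figured bass is 65.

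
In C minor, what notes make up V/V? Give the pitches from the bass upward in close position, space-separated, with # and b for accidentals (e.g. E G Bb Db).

D F# A

V/V is a secondary dominant — the dominant triad of V. V in C minor is G, so the applied chord's root is D, a perfect fifth above.
Building a major triad on D gives D-F#-A.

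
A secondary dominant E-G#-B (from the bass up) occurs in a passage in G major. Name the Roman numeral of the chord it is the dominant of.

The chord is a major triad on E.
A dominant resolves down a perfect fifth: E → A. In G major, A is scale degree 2, i.e. ii.

ii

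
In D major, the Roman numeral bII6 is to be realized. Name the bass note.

G

bII in D major has root Eb; the chord is Eb-G-Bb.
The figure 6 means first inversion — the third is in the bass.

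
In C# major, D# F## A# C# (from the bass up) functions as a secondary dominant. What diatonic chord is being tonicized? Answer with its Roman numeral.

V

The chord is a dominant seventh chord on D#.
A dominant resolves down a perfect fifth: D# → G#. In C# major, G# is scale degree 5, i.e. V.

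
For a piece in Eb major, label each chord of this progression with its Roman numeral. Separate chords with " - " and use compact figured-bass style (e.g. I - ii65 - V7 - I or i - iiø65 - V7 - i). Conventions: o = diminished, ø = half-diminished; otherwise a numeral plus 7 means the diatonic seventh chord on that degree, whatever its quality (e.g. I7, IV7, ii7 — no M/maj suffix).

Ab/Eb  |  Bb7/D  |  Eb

IV64 - V65 - I

Ab/Eb has root Ab, degree 4 in Eb major, so IV64.
Bb7/D: dominant seventh chord on Bb = scale degree 5 → V65.
Eb: major triad on Eb = scale degree 1 → I.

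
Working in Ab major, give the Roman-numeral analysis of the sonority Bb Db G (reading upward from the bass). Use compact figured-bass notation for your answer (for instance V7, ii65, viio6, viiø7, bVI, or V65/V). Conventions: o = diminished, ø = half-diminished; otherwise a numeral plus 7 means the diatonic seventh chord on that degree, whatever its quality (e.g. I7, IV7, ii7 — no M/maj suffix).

viio6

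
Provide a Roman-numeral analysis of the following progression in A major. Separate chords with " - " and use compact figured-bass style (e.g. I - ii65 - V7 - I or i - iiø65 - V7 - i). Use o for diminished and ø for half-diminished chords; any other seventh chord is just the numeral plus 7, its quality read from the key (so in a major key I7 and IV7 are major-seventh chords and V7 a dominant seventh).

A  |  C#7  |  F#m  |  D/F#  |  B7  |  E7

A: root A is the tonic; major triad there is I.
C#7: chromatic; C# is V of vi, so V7/vi.
F#m: root F# is the submediant; minor triad there is vi.
D/F# has root D, degree 4 in A major, so IV6.
B7: chromatic; B is V of V, so V7/V.
E7: root E is the dominant; dominant seventh chord there is V7.

I - V7/vi - vi - IV6 - V7/V - V7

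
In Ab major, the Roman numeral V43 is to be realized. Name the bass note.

Bb

V in Ab major has root Eb; the chord is Eb-G-Bb-Db.
The figure 43 means second inversion — the fifth is in the bass.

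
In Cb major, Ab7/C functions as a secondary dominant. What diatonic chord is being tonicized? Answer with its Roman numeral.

The chord is a dominant seventh chord on Ab.
A dominant resolves down a perfect fifth: Ab → Db. In Cb major, Db is scale degree 2, i.e. ii.

ii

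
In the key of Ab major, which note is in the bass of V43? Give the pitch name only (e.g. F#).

V in Ab major has root Eb; the chord is Eb-G-Bb-Db.
The figure 43 means second inversion — the fifth is in the bass.

Bb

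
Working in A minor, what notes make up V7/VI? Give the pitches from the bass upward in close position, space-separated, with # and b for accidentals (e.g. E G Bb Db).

C E G Bb

The slash means an applied dominant: we want the dominant of VI. In A minor, VI is F major, and its dominant is built on C.
Building a dominant seventh chord on C gives C-E-G-Bb.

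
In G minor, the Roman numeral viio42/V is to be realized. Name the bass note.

Bb

The applied chord viio42/V is rooted on C#: C#-E-G-Bb.
The figure 42 means third inversion — the seventh is in the bass.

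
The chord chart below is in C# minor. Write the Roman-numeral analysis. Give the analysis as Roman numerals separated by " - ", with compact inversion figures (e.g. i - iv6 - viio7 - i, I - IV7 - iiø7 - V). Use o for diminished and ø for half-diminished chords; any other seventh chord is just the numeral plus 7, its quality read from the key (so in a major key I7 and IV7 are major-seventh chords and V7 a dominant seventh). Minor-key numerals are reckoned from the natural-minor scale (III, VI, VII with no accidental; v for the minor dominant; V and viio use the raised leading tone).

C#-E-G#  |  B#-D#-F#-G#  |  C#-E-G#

i - V65 - i

C#-E-G#: root C# is the tonic; minor triad there is i.
B#-D#-F#-G# has root G#, degree 5 in C# minor, so V65.
C#-E-G# has root C#, degree 1 in C# minor, so i.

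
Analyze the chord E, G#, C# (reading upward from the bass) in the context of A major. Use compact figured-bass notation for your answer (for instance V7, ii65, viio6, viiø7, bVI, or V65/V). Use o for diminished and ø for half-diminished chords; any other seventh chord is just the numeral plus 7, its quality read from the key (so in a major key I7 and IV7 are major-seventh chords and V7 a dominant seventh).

Stacked in thirds the chord is C#-E-G#: a minor triad on C#.
In A major, C# is the mediant; the diatonic minor triad there is iii.
With E in the bass the chord is in first inversion, so the figured bass is 6.

iii6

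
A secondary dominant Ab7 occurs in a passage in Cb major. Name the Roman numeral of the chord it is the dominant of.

ii

The chord is a dominant seventh chord on Ab.
A dominant resolves down a perfect fifth: Ab → Db. In Cb major, Db is scale degree 2, i.e. ii.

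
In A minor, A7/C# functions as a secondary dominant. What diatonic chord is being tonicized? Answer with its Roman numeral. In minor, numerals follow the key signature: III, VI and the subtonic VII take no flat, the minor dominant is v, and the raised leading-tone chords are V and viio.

iv

The chord is a dominant seventh chord on A.
A dominant resolves down a perfect fifth: A → D. In A minor, D is scale degree 4, i.e. iv.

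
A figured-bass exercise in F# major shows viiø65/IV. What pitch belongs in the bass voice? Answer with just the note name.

C#

The applied chord viiø65/IV is rooted on A#: A#-C#-E-G#.
The figure 65 means first inversion — the third is in the bass.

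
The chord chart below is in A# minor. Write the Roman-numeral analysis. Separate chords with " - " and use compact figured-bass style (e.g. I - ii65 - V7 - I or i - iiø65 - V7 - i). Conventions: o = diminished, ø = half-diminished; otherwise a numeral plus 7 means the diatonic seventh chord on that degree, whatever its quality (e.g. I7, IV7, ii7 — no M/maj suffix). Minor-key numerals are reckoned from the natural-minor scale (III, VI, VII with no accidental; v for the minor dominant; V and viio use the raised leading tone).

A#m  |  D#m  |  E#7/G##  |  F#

A#m has root A#, degree 1 in A# minor, so i.
D#m: minor triad on D# = scale degree 4 → iv.
E#7/G## has root E#, degree 5 in A# minor, so V65.
F#: root F# is the submediant; major triad there is VI.

i - iv - V65 - VI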